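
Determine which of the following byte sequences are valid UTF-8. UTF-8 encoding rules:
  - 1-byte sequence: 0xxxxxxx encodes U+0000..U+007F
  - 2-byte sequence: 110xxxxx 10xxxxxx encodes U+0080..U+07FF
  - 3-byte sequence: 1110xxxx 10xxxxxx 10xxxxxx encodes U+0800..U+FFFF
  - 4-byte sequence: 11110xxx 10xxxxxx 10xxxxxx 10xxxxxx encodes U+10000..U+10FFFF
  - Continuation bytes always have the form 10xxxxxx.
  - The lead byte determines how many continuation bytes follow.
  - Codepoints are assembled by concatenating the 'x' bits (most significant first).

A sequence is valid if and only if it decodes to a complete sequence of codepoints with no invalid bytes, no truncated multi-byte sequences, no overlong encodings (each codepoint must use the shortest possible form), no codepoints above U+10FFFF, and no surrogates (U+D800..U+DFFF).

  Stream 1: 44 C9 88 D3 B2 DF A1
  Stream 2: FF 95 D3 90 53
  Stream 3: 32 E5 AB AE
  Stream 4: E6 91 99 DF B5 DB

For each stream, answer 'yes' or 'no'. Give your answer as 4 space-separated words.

Answer: yes no yes no

Derivation:
Stream 1: decodes cleanly. VALID
Stream 2: error at byte offset 0. INVALID
Stream 3: decodes cleanly. VALID
Stream 4: error at byte offset 6. INVALID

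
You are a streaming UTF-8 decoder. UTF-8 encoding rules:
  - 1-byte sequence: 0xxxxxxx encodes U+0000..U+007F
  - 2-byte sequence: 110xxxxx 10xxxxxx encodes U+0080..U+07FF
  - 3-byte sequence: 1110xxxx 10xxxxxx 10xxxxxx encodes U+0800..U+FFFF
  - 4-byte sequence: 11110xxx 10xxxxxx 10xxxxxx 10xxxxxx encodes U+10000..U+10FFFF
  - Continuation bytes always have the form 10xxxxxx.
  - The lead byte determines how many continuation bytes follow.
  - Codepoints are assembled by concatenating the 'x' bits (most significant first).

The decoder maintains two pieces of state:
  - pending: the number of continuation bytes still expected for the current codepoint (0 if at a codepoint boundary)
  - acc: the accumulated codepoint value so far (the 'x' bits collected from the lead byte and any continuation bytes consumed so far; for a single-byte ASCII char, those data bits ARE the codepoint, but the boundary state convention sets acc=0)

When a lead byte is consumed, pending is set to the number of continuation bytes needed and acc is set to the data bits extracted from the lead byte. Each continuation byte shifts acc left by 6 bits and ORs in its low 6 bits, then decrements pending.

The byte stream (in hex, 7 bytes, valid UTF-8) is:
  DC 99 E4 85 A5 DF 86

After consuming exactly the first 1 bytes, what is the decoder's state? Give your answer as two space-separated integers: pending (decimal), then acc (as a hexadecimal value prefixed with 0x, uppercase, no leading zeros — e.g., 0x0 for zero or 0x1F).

Byte[0]=DC: 2-byte lead. pending=1, acc=0x1C

Answer: 1 0x1C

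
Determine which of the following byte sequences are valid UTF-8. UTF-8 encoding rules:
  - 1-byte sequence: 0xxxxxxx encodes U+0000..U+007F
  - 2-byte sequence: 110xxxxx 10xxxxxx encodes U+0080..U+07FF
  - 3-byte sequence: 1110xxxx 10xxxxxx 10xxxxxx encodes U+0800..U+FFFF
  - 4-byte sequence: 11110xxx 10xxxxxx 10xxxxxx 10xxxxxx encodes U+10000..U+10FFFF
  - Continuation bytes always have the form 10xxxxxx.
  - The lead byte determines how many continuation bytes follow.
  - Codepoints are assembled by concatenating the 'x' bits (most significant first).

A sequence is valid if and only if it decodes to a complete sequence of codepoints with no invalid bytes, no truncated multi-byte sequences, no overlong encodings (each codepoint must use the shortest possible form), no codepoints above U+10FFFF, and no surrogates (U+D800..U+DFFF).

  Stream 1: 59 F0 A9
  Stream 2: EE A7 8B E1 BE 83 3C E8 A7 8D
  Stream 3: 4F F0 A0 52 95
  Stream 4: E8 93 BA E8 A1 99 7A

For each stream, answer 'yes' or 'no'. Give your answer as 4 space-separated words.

Stream 1: error at byte offset 3. INVALID
Stream 2: decodes cleanly. VALID
Stream 3: error at byte offset 3. INVALID
Stream 4: decodes cleanly. VALID

Answer: no yes no yes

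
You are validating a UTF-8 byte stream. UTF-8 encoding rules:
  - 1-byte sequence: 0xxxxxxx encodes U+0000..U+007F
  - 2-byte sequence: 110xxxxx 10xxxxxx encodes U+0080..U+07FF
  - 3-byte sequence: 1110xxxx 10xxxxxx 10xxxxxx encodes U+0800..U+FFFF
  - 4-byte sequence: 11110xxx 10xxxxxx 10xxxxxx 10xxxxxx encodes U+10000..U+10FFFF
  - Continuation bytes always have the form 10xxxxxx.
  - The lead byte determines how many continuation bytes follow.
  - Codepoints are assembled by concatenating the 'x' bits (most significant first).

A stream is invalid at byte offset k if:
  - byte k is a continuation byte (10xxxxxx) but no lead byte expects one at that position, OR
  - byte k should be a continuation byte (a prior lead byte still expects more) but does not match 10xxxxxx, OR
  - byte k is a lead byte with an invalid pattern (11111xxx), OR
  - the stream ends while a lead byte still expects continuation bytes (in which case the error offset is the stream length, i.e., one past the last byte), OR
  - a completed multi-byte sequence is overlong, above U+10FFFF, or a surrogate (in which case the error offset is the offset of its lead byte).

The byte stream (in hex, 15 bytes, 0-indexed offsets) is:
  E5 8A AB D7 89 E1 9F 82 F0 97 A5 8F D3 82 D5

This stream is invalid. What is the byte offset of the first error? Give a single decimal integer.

Byte[0]=E5: 3-byte lead, need 2 cont bytes. acc=0x5
Byte[1]=8A: continuation. acc=(acc<<6)|0x0A=0x14A
Byte[2]=AB: continuation. acc=(acc<<6)|0x2B=0x52AB
Completed: cp=U+52AB (starts at byte 0)
Byte[3]=D7: 2-byte lead, need 1 cont bytes. acc=0x17
Byte[4]=89: continuation. acc=(acc<<6)|0x09=0x5C9
Completed: cp=U+05C9 (starts at byte 3)
Byte[5]=E1: 3-byte lead, need 2 cont bytes. acc=0x1
Byte[6]=9F: continuation. acc=(acc<<6)|0x1F=0x5F
Byte[7]=82: continuation. acc=(acc<<6)|0x02=0x17C2
Completed: cp=U+17C2 (starts at byte 5)
Byte[8]=F0: 4-byte lead, need 3 cont bytes. acc=0x0
Byte[9]=97: continuation. acc=(acc<<6)|0x17=0x17
Byte[10]=A5: continuation. acc=(acc<<6)|0x25=0x5E5
Byte[11]=8F: continuation. acc=(acc<<6)|0x0F=0x1794F
Completed: cp=U+1794F (starts at byte 8)
Byte[12]=D3: 2-byte lead, need 1 cont bytes. acc=0x13
Byte[13]=82: continuation. acc=(acc<<6)|0x02=0x4C2
Completed: cp=U+04C2 (starts at byte 12)
Byte[14]=D5: 2-byte lead, need 1 cont bytes. acc=0x15
Byte[15]: stream ended, expected continuation. INVALID

Answer: 15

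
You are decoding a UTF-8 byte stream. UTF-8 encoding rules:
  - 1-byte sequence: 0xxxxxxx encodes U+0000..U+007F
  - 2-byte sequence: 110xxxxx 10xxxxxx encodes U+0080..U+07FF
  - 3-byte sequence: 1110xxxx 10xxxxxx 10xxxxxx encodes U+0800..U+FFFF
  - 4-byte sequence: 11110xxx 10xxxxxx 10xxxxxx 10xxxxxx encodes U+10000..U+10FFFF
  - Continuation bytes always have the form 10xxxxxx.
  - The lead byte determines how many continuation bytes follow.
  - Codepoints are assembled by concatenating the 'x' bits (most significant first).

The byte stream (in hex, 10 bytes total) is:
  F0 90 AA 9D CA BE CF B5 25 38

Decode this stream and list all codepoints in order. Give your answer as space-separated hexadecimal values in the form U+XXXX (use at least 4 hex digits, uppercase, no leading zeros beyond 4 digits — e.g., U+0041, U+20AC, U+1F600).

Byte[0]=F0: 4-byte lead, need 3 cont bytes. acc=0x0
Byte[1]=90: continuation. acc=(acc<<6)|0x10=0x10
Byte[2]=AA: continuation. acc=(acc<<6)|0x2A=0x42A
Byte[3]=9D: continuation. acc=(acc<<6)|0x1D=0x10A9D
Completed: cp=U+10A9D (starts at byte 0)
Byte[4]=CA: 2-byte lead, need 1 cont bytes. acc=0xA
Byte[5]=BE: continuation. acc=(acc<<6)|0x3E=0x2BE
Completed: cp=U+02BE (starts at byte 4)
Byte[6]=CF: 2-byte lead, need 1 cont bytes. acc=0xF
Byte[7]=B5: continuation. acc=(acc<<6)|0x35=0x3F5
Completed: cp=U+03F5 (starts at byte 6)
Byte[8]=25: 1-byte ASCII. cp=U+0025
Byte[9]=38: 1-byte ASCII. cp=U+0038

Answer: U+10A9D U+02BE U+03F5 U+0025 U+0038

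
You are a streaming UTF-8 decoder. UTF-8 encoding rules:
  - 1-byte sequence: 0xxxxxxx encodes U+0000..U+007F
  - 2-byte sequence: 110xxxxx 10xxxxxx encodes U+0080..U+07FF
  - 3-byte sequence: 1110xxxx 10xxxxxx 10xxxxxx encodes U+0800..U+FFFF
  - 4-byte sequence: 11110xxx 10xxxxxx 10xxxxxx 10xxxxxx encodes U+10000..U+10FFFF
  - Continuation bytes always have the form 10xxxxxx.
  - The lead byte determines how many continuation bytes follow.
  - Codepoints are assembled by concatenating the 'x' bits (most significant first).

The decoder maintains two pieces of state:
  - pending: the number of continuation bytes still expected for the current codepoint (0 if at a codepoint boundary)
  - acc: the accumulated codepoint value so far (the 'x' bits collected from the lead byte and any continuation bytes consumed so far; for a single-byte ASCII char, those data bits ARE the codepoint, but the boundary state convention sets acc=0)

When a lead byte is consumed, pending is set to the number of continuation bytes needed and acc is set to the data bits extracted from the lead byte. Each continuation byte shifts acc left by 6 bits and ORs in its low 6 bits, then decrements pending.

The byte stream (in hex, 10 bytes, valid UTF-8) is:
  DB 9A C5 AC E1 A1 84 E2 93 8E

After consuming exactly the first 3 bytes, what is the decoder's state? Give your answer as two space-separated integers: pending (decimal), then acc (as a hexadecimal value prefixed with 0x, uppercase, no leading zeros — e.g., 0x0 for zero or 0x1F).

Byte[0]=DB: 2-byte lead. pending=1, acc=0x1B
Byte[1]=9A: continuation. acc=(acc<<6)|0x1A=0x6DA, pending=0
Byte[2]=C5: 2-byte lead. pending=1, acc=0x5

Answer: 1 0x5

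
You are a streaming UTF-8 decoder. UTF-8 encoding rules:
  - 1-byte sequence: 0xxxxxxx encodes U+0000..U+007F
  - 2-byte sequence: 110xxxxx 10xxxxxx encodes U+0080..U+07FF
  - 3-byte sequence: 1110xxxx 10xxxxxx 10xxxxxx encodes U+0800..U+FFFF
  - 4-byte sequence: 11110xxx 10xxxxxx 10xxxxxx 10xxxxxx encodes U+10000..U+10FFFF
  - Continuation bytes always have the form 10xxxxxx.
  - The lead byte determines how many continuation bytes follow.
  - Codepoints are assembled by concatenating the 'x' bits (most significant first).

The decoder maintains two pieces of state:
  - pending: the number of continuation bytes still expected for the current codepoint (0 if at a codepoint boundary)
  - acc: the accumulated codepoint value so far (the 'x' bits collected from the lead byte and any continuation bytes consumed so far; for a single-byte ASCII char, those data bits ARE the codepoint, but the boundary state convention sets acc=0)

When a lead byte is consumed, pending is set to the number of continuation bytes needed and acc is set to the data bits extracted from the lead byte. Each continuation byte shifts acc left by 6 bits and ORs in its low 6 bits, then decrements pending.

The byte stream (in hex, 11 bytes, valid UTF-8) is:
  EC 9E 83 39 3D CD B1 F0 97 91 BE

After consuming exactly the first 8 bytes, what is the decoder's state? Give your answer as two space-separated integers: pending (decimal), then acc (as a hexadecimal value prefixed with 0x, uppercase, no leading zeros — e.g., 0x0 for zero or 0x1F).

Answer: 3 0x0

Derivation:
Byte[0]=EC: 3-byte lead. pending=2, acc=0xC
Byte[1]=9E: continuation. acc=(acc<<6)|0x1E=0x31E, pending=1
Byte[2]=83: continuation. acc=(acc<<6)|0x03=0xC783, pending=0
Byte[3]=39: 1-byte. pending=0, acc=0x0
Byte[4]=3D: 1-byte. pending=0, acc=0x0
Byte[5]=CD: 2-byte lead. pending=1, acc=0xD
Byte[6]=B1: continuation. acc=(acc<<6)|0x31=0x371, pending=0
Byte[7]=F0: 4-byte lead. pending=3, acc=0x0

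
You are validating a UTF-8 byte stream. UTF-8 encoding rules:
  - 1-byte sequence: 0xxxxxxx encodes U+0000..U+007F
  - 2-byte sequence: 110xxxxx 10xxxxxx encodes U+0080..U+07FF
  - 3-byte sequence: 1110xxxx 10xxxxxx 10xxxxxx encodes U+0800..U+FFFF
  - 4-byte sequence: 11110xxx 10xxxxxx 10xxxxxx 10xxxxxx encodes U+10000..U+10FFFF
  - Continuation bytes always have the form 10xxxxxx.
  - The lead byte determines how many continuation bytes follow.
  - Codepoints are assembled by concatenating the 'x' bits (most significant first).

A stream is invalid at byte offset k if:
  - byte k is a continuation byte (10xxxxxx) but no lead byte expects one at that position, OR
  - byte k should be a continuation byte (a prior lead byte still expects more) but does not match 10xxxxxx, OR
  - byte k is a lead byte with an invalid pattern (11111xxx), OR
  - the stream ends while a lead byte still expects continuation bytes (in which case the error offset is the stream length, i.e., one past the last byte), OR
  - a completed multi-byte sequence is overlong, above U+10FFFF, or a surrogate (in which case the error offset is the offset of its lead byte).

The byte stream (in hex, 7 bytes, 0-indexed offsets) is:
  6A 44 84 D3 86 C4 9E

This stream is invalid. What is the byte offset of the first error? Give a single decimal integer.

Byte[0]=6A: 1-byte ASCII. cp=U+006A
Byte[1]=44: 1-byte ASCII. cp=U+0044
Byte[2]=84: INVALID lead byte (not 0xxx/110x/1110/11110)

Answer: 2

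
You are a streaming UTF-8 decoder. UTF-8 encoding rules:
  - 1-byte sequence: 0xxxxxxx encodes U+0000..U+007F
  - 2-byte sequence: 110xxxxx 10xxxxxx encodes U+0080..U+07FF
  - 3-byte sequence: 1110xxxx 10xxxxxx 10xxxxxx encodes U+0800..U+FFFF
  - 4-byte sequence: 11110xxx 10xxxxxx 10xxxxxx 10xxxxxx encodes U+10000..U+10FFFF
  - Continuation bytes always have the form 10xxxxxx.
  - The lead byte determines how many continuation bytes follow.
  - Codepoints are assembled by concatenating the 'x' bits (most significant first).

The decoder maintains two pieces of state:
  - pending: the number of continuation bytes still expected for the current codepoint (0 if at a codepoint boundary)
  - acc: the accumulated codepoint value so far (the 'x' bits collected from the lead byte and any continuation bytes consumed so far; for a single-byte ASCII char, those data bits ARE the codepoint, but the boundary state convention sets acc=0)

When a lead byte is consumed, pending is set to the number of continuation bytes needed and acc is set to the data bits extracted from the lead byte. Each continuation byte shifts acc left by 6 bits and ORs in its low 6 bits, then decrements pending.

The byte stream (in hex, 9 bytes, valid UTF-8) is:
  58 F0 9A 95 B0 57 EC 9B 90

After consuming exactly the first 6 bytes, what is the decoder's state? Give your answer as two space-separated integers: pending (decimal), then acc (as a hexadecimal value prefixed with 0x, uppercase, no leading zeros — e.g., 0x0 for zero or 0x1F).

Byte[0]=58: 1-byte. pending=0, acc=0x0
Byte[1]=F0: 4-byte lead. pending=3, acc=0x0
Byte[2]=9A: continuation. acc=(acc<<6)|0x1A=0x1A, pending=2
Byte[3]=95: continuation. acc=(acc<<6)|0x15=0x695, pending=1
Byte[4]=B0: continuation. acc=(acc<<6)|0x30=0x1A570, pending=0
Byte[5]=57: 1-byte. pending=0, acc=0x0

Answer: 0 0x0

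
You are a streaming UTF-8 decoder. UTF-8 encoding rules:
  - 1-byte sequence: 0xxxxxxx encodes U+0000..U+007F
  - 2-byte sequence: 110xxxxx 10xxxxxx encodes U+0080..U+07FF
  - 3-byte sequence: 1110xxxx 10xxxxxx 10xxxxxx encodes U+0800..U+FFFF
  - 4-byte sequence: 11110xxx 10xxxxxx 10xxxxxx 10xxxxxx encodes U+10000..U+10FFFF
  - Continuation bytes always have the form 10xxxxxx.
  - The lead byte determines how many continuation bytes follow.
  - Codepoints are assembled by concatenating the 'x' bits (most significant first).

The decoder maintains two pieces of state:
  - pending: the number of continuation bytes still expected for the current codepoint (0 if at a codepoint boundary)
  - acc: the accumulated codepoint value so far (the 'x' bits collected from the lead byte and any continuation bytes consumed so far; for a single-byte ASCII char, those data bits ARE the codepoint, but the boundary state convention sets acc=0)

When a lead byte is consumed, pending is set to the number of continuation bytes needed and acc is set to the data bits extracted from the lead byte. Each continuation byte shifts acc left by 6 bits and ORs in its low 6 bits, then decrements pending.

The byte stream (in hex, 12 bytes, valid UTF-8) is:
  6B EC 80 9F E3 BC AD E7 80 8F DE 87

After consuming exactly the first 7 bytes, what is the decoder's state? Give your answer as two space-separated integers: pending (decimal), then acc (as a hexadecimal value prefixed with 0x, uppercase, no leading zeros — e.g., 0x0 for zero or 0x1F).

Answer: 0 0x3F2D

Derivation:
Byte[0]=6B: 1-byte. pending=0, acc=0x0
Byte[1]=EC: 3-byte lead. pending=2, acc=0xC
Byte[2]=80: continuation. acc=(acc<<6)|0x00=0x300, pending=1
Byte[3]=9F: continuation. acc=(acc<<6)|0x1F=0xC01F, pending=0
Byte[4]=E3: 3-byte lead. pending=2, acc=0x3
Byte[5]=BC: continuation. acc=(acc<<6)|0x3C=0xFC, pending=1
Byte[6]=AD: continuation. acc=(acc<<6)|0x2D=0x3F2D, pending=0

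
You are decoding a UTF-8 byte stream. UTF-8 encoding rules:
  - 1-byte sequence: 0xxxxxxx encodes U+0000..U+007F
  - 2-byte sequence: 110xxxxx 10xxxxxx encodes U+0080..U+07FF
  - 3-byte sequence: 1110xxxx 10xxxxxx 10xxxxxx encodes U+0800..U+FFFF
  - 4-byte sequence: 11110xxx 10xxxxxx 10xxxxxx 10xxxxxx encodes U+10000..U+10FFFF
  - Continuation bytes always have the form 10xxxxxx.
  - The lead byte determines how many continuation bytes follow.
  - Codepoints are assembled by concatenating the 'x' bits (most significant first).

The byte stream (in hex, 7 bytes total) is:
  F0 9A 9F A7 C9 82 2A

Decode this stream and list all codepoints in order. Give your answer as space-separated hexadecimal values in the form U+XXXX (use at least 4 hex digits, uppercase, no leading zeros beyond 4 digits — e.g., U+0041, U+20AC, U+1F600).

Answer: U+1A7E7 U+0242 U+002A

Derivation:
Byte[0]=F0: 4-byte lead, need 3 cont bytes. acc=0x0
Byte[1]=9A: continuation. acc=(acc<<6)|0x1A=0x1A
Byte[2]=9F: continuation. acc=(acc<<6)|0x1F=0x69F
Byte[3]=A7: continuation. acc=(acc<<6)|0x27=0x1A7E7
Completed: cp=U+1A7E7 (starts at byte 0)
Byte[4]=C9: 2-byte lead, need 1 cont bytes. acc=0x9
Byte[5]=82: continuation. acc=(acc<<6)|0x02=0x242
Completed: cp=U+0242 (starts at byte 4)
Byte[6]=2A: 1-byte ASCII. cp=U+002A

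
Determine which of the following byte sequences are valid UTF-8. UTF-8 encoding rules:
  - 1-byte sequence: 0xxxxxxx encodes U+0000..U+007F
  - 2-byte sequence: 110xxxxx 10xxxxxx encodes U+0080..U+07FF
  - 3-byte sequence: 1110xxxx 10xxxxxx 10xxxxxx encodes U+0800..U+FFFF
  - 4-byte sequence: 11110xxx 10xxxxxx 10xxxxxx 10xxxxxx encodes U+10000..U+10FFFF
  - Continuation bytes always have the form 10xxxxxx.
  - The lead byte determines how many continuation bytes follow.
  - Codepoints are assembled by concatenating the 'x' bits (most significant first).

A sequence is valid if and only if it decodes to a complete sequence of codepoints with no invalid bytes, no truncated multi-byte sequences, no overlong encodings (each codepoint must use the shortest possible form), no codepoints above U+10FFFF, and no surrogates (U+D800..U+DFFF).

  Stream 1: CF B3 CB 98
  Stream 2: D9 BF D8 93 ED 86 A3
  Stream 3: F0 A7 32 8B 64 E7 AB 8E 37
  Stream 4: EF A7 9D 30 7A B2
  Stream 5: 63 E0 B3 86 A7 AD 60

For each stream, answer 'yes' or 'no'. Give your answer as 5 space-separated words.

Stream 1: decodes cleanly. VALID
Stream 2: decodes cleanly. VALID
Stream 3: error at byte offset 2. INVALID
Stream 4: error at byte offset 5. INVALID
Stream 5: error at byte offset 4. INVALID

Answer: yes yes no no no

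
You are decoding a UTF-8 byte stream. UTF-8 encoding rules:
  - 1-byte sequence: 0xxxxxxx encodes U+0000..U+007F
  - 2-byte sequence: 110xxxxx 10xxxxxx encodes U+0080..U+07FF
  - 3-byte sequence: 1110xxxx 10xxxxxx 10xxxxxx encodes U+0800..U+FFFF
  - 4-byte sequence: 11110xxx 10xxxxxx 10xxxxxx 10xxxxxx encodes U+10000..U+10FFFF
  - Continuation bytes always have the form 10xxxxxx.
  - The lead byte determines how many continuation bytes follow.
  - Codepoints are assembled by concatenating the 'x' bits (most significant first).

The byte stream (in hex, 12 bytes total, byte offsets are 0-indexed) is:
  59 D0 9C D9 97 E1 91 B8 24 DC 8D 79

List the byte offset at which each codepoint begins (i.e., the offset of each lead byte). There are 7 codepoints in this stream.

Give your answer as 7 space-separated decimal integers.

Byte[0]=59: 1-byte ASCII. cp=U+0059
Byte[1]=D0: 2-byte lead, need 1 cont bytes. acc=0x10
Byte[2]=9C: continuation. acc=(acc<<6)|0x1C=0x41C
Completed: cp=U+041C (starts at byte 1)
Byte[3]=D9: 2-byte lead, need 1 cont bytes. acc=0x19
Byte[4]=97: continuation. acc=(acc<<6)|0x17=0x657
Completed: cp=U+0657 (starts at byte 3)
Byte[5]=E1: 3-byte lead, need 2 cont bytes. acc=0x1
Byte[6]=91: continuation. acc=(acc<<6)|0x11=0x51
Byte[7]=B8: continuation. acc=(acc<<6)|0x38=0x1478
Completed: cp=U+1478 (starts at byte 5)
Byte[8]=24: 1-byte ASCII. cp=U+0024
Byte[9]=DC: 2-byte lead, need 1 cont bytes. acc=0x1C
Byte[10]=8D: continuation. acc=(acc<<6)|0x0D=0x70D
Completed: cp=U+070D (starts at byte 9)
Byte[11]=79: 1-byte ASCII. cp=U+0079

Answer: 0 1 3 5 8 9 11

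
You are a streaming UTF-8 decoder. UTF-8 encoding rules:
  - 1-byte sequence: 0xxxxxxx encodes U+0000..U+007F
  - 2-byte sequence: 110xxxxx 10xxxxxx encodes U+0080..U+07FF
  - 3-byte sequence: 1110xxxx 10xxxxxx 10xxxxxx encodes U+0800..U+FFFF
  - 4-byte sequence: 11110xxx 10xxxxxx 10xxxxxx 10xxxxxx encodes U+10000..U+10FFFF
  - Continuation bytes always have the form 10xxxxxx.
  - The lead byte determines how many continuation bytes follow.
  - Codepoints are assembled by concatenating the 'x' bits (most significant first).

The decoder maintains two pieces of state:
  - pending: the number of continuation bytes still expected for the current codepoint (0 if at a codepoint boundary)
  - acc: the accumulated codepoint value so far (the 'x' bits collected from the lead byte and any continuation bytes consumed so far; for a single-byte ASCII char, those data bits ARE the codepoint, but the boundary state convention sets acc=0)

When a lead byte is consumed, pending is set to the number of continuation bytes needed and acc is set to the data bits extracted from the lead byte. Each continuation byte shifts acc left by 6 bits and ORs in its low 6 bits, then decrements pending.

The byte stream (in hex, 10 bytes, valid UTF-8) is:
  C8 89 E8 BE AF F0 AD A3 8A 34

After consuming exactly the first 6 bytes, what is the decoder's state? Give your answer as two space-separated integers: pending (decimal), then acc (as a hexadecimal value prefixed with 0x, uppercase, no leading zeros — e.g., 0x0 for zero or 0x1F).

Answer: 3 0x0

Derivation:
Byte[0]=C8: 2-byte lead. pending=1, acc=0x8
Byte[1]=89: continuation. acc=(acc<<6)|0x09=0x209, pending=0
Byte[2]=E8: 3-byte lead. pending=2, acc=0x8
Byte[3]=BE: continuation. acc=(acc<<6)|0x3E=0x23E, pending=1
Byte[4]=AF: continuation. acc=(acc<<6)|0x2F=0x8FAF, pending=0
Byte[5]=F0: 4-byte lead. pending=3, acc=0x0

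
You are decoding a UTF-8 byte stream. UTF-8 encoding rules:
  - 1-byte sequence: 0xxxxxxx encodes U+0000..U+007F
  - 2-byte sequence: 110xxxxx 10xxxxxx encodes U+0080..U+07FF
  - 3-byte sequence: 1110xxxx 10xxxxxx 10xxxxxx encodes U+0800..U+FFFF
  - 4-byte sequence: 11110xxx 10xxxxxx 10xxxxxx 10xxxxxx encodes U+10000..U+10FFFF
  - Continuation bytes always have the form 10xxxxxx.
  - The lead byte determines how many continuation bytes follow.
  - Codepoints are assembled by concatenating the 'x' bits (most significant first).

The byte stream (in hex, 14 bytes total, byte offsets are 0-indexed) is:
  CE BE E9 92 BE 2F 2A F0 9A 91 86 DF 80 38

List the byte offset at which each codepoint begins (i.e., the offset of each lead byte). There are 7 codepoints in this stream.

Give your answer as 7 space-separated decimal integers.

Byte[0]=CE: 2-byte lead, need 1 cont bytes. acc=0xE
Byte[1]=BE: continuation. acc=(acc<<6)|0x3E=0x3BE
Completed: cp=U+03BE (starts at byte 0)
Byte[2]=E9: 3-byte lead, need 2 cont bytes. acc=0x9
Byte[3]=92: continuation. acc=(acc<<6)|0x12=0x252
Byte[4]=BE: continuation. acc=(acc<<6)|0x3E=0x94BE
Completed: cp=U+94BE (starts at byte 2)
Byte[5]=2F: 1-byte ASCII. cp=U+002F
Byte[6]=2A: 1-byte ASCII. cp=U+002A
Byte[7]=F0: 4-byte lead, need 3 cont bytes. acc=0x0
Byte[8]=9A: continuation. acc=(acc<<6)|0x1A=0x1A
Byte[9]=91: continuation. acc=(acc<<6)|0x11=0x691
Byte[10]=86: continuation. acc=(acc<<6)|0x06=0x1A446
Completed: cp=U+1A446 (starts at byte 7)
Byte[11]=DF: 2-byte lead, need 1 cont bytes. acc=0x1F
Byte[12]=80: continuation. acc=(acc<<6)|0x00=0x7C0
Completed: cp=U+07C0 (starts at byte 11)
Byte[13]=38: 1-byte ASCII. cp=U+0038

Answer: 0 2 5 6 7 11 13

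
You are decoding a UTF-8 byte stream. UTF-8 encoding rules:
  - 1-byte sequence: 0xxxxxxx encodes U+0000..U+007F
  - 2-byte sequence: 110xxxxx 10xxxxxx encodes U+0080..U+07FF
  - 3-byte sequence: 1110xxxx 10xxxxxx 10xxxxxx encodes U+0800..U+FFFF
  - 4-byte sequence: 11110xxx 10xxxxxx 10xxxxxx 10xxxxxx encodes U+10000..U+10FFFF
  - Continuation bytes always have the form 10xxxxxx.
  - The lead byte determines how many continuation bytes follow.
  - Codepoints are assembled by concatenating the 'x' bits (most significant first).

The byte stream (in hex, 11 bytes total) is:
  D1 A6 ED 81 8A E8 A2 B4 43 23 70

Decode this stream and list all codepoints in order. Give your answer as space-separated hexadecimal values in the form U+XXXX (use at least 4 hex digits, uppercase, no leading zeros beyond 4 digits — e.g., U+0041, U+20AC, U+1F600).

Answer: U+0466 U+D04A U+88B4 U+0043 U+0023 U+0070

Derivation:
Byte[0]=D1: 2-byte lead, need 1 cont bytes. acc=0x11
Byte[1]=A6: continuation. acc=(acc<<6)|0x26=0x466
Completed: cp=U+0466 (starts at byte 0)
Byte[2]=ED: 3-byte lead, need 2 cont bytes. acc=0xD
Byte[3]=81: continuation. acc=(acc<<6)|0x01=0x341
Byte[4]=8A: continuation. acc=(acc<<6)|0x0A=0xD04A
Completed: cp=U+D04A (starts at byte 2)
Byte[5]=E8: 3-byte lead, need 2 cont bytes. acc=0x8
Byte[6]=A2: continuation. acc=(acc<<6)|0x22=0x222
Byte[7]=B4: continuation. acc=(acc<<6)|0x34=0x88B4
Completed: cp=U+88B4 (starts at byte 5)
Byte[8]=43: 1-byte ASCII. cp=U+0043
Byte[9]=23: 1-byte ASCII. cp=U+0023
Byte[10]=70: 1-byte ASCII. cp=U+0070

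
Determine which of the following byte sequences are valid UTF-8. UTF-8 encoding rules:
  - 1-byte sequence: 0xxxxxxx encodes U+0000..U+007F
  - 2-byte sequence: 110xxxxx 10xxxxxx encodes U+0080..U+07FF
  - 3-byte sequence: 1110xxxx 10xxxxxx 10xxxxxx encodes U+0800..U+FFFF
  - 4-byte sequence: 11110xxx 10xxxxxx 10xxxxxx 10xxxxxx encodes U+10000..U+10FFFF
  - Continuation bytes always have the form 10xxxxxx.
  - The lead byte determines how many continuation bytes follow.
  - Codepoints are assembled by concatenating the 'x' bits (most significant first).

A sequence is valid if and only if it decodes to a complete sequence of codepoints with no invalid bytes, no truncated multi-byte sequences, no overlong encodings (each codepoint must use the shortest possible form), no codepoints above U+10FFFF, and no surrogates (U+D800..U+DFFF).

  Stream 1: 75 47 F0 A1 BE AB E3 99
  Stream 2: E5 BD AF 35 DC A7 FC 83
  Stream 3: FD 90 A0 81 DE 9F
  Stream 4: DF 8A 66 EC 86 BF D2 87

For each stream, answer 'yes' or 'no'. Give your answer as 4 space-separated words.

Answer: no no no yes

Derivation:
Stream 1: error at byte offset 8. INVALID
Stream 2: error at byte offset 6. INVALID
Stream 3: error at byte offset 0. INVALID
Stream 4: decodes cleanly. VALID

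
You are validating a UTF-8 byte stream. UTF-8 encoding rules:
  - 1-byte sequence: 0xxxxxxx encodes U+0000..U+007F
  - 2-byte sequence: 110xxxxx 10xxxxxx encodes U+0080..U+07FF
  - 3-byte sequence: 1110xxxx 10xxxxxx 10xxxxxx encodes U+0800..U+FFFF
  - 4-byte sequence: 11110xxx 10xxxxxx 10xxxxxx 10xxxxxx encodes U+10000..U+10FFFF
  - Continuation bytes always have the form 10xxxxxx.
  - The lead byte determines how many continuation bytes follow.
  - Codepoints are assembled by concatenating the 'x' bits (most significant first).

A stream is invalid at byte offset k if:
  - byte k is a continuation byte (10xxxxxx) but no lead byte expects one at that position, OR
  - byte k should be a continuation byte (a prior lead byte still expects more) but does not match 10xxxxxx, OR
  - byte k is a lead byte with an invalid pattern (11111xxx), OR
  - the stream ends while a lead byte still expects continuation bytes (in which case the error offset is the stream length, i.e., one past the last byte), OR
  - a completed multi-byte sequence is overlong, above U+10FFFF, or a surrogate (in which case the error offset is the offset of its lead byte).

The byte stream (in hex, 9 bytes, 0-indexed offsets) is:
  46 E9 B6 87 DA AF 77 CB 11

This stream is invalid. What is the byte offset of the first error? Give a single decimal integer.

Byte[0]=46: 1-byte ASCII. cp=U+0046
Byte[1]=E9: 3-byte lead, need 2 cont bytes. acc=0x9
Byte[2]=B6: continuation. acc=(acc<<6)|0x36=0x276
Byte[3]=87: continuation. acc=(acc<<6)|0x07=0x9D87
Completed: cp=U+9D87 (starts at byte 1)
Byte[4]=DA: 2-byte lead, need 1 cont bytes. acc=0x1A
Byte[5]=AF: continuation. acc=(acc<<6)|0x2F=0x6AF
Completed: cp=U+06AF (starts at byte 4)
Byte[6]=77: 1-byte ASCII. cp=U+0077
Byte[7]=CB: 2-byte lead, need 1 cont bytes. acc=0xB
Byte[8]=11: expected 10xxxxxx continuation. INVALID

Answer: 8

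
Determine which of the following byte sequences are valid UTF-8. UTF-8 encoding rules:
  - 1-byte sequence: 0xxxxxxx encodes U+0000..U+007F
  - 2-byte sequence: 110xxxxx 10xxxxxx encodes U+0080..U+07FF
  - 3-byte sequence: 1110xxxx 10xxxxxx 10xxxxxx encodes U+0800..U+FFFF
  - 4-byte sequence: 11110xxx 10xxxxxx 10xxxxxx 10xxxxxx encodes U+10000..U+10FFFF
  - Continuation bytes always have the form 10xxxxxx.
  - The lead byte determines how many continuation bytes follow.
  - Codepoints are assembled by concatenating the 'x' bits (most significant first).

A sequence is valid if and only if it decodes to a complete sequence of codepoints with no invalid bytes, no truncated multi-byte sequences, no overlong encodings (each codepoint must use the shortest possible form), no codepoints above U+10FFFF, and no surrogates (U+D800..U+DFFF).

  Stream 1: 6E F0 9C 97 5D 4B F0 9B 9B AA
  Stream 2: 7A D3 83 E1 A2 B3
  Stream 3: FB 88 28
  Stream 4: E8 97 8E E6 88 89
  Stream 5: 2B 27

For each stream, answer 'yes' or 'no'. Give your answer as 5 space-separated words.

Stream 1: error at byte offset 4. INVALID
Stream 2: decodes cleanly. VALID
Stream 3: error at byte offset 0. INVALID
Stream 4: decodes cleanly. VALID
Stream 5: decodes cleanly. VALID

Answer: no yes no yes yes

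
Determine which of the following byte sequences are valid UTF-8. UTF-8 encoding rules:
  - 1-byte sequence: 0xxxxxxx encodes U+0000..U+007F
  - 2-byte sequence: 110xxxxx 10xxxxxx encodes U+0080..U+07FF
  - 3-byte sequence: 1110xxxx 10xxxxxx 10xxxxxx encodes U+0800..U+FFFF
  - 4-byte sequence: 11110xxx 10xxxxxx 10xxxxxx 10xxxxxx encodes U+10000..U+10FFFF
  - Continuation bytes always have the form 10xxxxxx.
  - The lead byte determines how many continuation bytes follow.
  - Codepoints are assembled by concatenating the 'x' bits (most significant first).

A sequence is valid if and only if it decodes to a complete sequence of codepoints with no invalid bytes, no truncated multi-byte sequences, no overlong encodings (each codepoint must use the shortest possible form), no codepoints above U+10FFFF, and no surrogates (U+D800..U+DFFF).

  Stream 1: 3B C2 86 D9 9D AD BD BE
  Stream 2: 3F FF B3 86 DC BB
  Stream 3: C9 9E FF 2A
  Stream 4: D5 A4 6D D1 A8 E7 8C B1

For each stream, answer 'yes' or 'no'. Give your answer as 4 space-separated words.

Stream 1: error at byte offset 5. INVALID
Stream 2: error at byte offset 1. INVALID
Stream 3: error at byte offset 2. INVALID
Stream 4: decodes cleanly. VALID

Answer: no no no yes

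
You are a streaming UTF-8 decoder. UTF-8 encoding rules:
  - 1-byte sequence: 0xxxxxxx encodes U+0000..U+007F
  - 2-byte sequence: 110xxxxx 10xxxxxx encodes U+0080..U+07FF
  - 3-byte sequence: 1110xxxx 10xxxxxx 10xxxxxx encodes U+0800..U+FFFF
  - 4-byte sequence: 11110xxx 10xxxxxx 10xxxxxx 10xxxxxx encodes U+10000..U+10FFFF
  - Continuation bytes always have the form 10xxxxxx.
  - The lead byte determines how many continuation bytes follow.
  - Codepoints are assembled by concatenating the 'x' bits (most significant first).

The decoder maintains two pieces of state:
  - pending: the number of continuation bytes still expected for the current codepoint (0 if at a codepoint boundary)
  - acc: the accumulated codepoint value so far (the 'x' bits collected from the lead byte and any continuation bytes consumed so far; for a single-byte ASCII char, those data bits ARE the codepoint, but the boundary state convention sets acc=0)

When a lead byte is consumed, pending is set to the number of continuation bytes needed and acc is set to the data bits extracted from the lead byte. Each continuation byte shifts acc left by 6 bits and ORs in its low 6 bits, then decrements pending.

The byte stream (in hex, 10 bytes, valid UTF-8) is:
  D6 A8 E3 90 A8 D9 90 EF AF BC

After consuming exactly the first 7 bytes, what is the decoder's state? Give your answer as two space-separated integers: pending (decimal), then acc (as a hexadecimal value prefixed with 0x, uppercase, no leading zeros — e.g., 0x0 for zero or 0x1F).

Answer: 0 0x650

Derivation:
Byte[0]=D6: 2-byte lead. pending=1, acc=0x16
Byte[1]=A8: continuation. acc=(acc<<6)|0x28=0x5A8, pending=0
Byte[2]=E3: 3-byte lead. pending=2, acc=0x3
Byte[3]=90: continuation. acc=(acc<<6)|0x10=0xD0, pending=1
Byte[4]=A8: continuation. acc=(acc<<6)|0x28=0x3428, pending=0
Byte[5]=D9: 2-byte lead. pending=1, acc=0x19
Byte[6]=90: continuation. acc=(acc<<6)|0x10=0x650, pending=0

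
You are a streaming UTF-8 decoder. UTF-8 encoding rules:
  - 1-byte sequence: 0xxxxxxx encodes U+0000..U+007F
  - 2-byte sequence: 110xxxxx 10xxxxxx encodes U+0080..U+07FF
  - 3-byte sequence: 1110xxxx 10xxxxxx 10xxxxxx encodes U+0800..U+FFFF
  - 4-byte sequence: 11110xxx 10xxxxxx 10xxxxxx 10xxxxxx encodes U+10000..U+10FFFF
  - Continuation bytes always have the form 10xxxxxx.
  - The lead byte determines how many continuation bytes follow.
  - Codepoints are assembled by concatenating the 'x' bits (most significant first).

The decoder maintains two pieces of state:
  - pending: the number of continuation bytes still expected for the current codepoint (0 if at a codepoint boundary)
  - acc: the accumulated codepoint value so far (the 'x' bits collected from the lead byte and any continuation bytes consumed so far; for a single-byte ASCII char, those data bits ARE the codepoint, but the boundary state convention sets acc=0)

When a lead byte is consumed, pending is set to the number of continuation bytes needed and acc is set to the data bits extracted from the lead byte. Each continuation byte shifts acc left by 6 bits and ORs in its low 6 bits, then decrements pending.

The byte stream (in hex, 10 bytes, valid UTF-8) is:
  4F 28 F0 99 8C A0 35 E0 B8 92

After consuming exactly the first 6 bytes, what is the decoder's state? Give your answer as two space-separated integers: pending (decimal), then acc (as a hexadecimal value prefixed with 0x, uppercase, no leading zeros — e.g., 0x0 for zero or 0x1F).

Byte[0]=4F: 1-byte. pending=0, acc=0x0
Byte[1]=28: 1-byte. pending=0, acc=0x0
Byte[2]=F0: 4-byte lead. pending=3, acc=0x0
Byte[3]=99: continuation. acc=(acc<<6)|0x19=0x19, pending=2
Byte[4]=8C: continuation. acc=(acc<<6)|0x0C=0x64C, pending=1
Byte[5]=A0: continuation. acc=(acc<<6)|0x20=0x19320, pending=0

Answer: 0 0x19320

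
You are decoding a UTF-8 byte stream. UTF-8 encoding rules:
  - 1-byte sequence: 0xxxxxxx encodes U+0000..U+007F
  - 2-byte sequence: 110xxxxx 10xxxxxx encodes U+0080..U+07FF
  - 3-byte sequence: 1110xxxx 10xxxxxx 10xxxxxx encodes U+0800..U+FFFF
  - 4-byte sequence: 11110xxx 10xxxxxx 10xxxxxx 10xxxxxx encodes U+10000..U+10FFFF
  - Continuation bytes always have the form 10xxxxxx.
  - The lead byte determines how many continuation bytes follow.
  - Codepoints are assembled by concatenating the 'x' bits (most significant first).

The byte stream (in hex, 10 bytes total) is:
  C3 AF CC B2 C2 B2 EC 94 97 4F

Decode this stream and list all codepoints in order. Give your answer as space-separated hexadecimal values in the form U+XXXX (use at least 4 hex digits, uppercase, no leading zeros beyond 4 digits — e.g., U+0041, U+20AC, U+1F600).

Answer: U+00EF U+0332 U+00B2 U+C517 U+004F

Derivation:
Byte[0]=C3: 2-byte lead, need 1 cont bytes. acc=0x3
Byte[1]=AF: continuation. acc=(acc<<6)|0x2F=0xEF
Completed: cp=U+00EF (starts at byte 0)
Byte[2]=CC: 2-byte lead, need 1 cont bytes. acc=0xC
Byte[3]=B2: continuation. acc=(acc<<6)|0x32=0x332
Completed: cp=U+0332 (starts at byte 2)
Byte[4]=C2: 2-byte lead, need 1 cont bytes. acc=0x2
Byte[5]=B2: continuation. acc=(acc<<6)|0x32=0xB2
Completed: cp=U+00B2 (starts at byte 4)
Byte[6]=EC: 3-byte lead, need 2 cont bytes. acc=0xC
Byte[7]=94: continuation. acc=(acc<<6)|0x14=0x314
Byte[8]=97: continuation. acc=(acc<<6)|0x17=0xC517
Completed: cp=U+C517 (starts at byte 6)
Byte[9]=4F: 1-byte ASCII. cp=U+004F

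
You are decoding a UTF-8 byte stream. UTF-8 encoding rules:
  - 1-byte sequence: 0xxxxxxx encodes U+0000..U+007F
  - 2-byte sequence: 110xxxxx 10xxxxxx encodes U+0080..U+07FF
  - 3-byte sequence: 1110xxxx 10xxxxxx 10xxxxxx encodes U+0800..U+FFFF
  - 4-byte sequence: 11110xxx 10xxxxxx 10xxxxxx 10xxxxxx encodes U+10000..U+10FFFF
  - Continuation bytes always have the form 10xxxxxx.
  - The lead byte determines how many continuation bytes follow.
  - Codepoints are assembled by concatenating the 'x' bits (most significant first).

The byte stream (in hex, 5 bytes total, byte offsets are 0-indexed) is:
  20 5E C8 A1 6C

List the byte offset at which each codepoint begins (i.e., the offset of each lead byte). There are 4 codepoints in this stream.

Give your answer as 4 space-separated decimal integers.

Answer: 0 1 2 4

Derivation:
Byte[0]=20: 1-byte ASCII. cp=U+0020
Byte[1]=5E: 1-byte ASCII. cp=U+005E
Byte[2]=C8: 2-byte lead, need 1 cont bytes. acc=0x8
Byte[3]=A1: continuation. acc=(acc<<6)|0x21=0x221
Completed: cp=U+0221 (starts at byte 2)
Byte[4]=6C: 1-byte ASCII. cp=U+006C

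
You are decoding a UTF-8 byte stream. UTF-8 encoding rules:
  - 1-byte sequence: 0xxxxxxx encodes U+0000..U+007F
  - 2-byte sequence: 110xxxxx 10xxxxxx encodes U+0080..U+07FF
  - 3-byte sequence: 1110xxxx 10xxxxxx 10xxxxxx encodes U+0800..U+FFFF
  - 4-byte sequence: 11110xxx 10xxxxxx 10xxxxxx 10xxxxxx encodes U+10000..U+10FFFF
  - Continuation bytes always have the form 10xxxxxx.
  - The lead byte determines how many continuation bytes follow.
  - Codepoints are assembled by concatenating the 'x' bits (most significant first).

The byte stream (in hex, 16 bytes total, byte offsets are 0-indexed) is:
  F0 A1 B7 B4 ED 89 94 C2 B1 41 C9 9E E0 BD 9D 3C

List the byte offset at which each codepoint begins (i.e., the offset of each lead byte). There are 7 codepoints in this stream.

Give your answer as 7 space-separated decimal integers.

Answer: 0 4 7 9 10 12 15

Derivation:
Byte[0]=F0: 4-byte lead, need 3 cont bytes. acc=0x0
Byte[1]=A1: continuation. acc=(acc<<6)|0x21=0x21
Byte[2]=B7: continuation. acc=(acc<<6)|0x37=0x877
Byte[3]=B4: continuation. acc=(acc<<6)|0x34=0x21DF4
Completed: cp=U+21DF4 (starts at byte 0)
Byte[4]=ED: 3-byte lead, need 2 cont bytes. acc=0xD
Byte[5]=89: continuation. acc=(acc<<6)|0x09=0x349
Byte[6]=94: continuation. acc=(acc<<6)|0x14=0xD254
Completed: cp=U+D254 (starts at byte 4)
Byte[7]=C2: 2-byte lead, need 1 cont bytes. acc=0x2
Byte[8]=B1: continuation. acc=(acc<<6)|0x31=0xB1
Completed: cp=U+00B1 (starts at byte 7)
Byte[9]=41: 1-byte ASCII. cp=U+0041
Byte[10]=C9: 2-byte lead, need 1 cont bytes. acc=0x9
Byte[11]=9E: continuation. acc=(acc<<6)|0x1E=0x25E
Completed: cp=U+025E (starts at byte 10)
Byte[12]=E0: 3-byte lead, need 2 cont bytes. acc=0x0
Byte[13]=BD: continuation. acc=(acc<<6)|0x3D=0x3D
Byte[14]=9D: continuation. acc=(acc<<6)|0x1D=0xF5D
Completed: cp=U+0F5D (starts at byte 12)
Byte[15]=3C: 1-byte ASCII. cp=U+003C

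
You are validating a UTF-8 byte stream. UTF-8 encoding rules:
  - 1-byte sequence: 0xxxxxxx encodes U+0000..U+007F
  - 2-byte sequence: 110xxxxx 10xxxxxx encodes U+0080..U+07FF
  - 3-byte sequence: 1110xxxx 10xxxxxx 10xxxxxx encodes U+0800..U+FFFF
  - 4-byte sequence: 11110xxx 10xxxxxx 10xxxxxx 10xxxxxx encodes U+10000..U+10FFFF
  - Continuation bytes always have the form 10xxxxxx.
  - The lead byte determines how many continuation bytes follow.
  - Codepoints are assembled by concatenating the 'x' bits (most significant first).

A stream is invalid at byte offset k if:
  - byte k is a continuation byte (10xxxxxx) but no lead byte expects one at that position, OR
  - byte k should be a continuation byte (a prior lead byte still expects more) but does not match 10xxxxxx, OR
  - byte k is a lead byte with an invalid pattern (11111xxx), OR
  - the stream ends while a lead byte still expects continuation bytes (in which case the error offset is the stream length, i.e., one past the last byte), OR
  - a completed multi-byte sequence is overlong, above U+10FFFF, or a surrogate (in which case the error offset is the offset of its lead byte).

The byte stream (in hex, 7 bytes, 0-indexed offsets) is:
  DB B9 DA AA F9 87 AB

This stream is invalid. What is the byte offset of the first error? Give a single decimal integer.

Answer: 4

Derivation:
Byte[0]=DB: 2-byte lead, need 1 cont bytes. acc=0x1B
Byte[1]=B9: continuation. acc=(acc<<6)|0x39=0x6F9
Completed: cp=U+06F9 (starts at byte 0)
Byte[2]=DA: 2-byte lead, need 1 cont bytes. acc=0x1A
Byte[3]=AA: continuation. acc=(acc<<6)|0x2A=0x6AA
Completed: cp=U+06AA (starts at byte 2)
Byte[4]=F9: INVALID lead byte (not 0xxx/110x/1110/11110)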